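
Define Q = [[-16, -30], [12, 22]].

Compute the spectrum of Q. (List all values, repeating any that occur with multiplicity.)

det(Q - sI) = (-16 - s)(22 - s) - (-30)·(12) = s^2 - 6s + 8.
This factors as (s - 2)·(s - 4) = 0.
Eigenvalues: 2, 4.

2, 4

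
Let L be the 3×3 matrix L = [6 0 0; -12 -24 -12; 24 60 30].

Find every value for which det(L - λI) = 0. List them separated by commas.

0, 6, 6

The characteristic polynomial is p(μ) = det(μI - L).
Cofactor expansion gives p(μ) = μ^3 - 12μ^2 + 36μ.
Since p(0) = 0, μ = 0 is a root.
Dividing by μ leaves μ^2 - 12μ + 36.
The quadratic factor is (μ - 6)^2.
Eigenvalues: 0, 6, 6.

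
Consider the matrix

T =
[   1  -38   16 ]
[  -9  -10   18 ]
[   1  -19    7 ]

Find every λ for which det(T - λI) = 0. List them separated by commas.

-10, -1, 9

Set up det(λI - T) = 0.
Expanding along the first row, p(λ) = λ^3 + 2λ^2 - 89λ - 90.
Since p(9) = 0, λ = 9 is a root.
Factor out (λ - 9): p(λ) = (λ - 9)·(λ^2 + 11λ + 10).
The quadratic factors as (λ + 10)·(λ + 1).
Eigenvalues: -10, -1, 9.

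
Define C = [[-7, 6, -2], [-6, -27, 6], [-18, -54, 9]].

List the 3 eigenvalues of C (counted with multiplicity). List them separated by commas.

Set up det(tI - C) = 0.
Cofactor expansion gives p(t) = t^3 + 25t^2 + 207t + 567.
Since p(-7) = 0, t = -7 is a root.
Dividing by (t + 7) leaves t^2 + 18t + 81.
The quadratic factor is (t + 9)^2.
Eigenvalues: -9, -9, -7.

-9, -9, -7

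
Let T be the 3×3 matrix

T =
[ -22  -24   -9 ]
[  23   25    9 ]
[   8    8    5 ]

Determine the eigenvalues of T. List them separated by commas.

The characteristic polynomial is p(λ) = det(λI - T).
Cofactor expansion gives p(λ) = λ^3 - 8λ^2 + 17λ - 10.
Rational-root test: λ = 5 gives p(5) = 0.
Factor out (λ - 5): p(λ) = (λ - 5)·(λ^2 - 3λ + 2).
The quadratic factors as (λ - 1)·(λ - 2).
Eigenvalues: 1, 2, 5.

1, 2, 5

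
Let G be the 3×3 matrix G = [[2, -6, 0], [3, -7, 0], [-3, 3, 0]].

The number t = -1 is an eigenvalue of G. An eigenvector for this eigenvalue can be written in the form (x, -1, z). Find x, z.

We need (G + 1I)v = 0.
G + 1I = [[3, -6, 0], [3, -6, 0], [-3, 3, 1]].
Row 1: (3)·x + (-6)·-1 + (0)·z = 0
Row 2: (3)·x + (-6)·-1 + (0)·z = 0
Row 3: (-3)·x + (3)·-1 + (1)·z = 0
Solving gives x = -2, z = -3.
Check: G·(-2, -1, -3) = (2, 1, 3) = -1·(-2, -1, -3).

-2, -3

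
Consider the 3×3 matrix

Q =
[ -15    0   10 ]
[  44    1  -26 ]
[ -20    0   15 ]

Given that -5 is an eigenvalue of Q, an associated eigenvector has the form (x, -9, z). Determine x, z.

We need (Q + 5I)v = 0.
Q + 5I = [[-10, 0, 10], [44, 6, -26], [-20, 0, 20]].
Row 1: (-10)·x + (0)·-9 + (10)·z = 0
Row 2: (44)·x + (6)·-9 + (-26)·z = 0
Row 3: (-20)·x + (0)·-9 + (20)·z = 0
Solving gives x = 3, z = 3.
Check: Q·(3, -9, 3) = (-15, 45, -15) = -5·(3, -9, 3).

3, 3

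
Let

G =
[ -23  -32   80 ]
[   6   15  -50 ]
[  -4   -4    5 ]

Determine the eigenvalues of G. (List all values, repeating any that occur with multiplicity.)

-7, -5, 9

The characteristic polynomial is p(λ) = det(λI - G).
Expanding the 3×3 determinant: p(λ) = λ^3 + 3λ^2 - 73λ - 315.
Rational-root test: λ = -5 gives p(-5) = 0.
Factor out (λ + 5): p(λ) = (λ + 5)·(λ^2 - 2λ - 63).
The quadratic factors as (λ + 7)·(λ - 9).
Eigenvalues: -7, -5, 9.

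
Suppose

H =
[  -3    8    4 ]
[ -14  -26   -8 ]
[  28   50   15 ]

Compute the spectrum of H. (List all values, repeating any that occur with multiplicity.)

-10, -3, -1

Set up det(tI - H) = 0.
Expanding along the first row, p(t) = t^3 + 14t^2 + 43t + 30.
Try t = -3: p(-3) = 0, so -3 is a root.
Factor out (t + 3): p(t) = (t + 3)·(t^2 + 11t + 10).
The quadratic factors as (t + 10)·(t + 1).
Eigenvalues: -10, -3, -1.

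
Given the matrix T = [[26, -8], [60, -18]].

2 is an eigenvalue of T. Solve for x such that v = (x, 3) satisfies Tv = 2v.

1

We need (T - 2I)v = 0.
T - 2I = [[24, -8], [60, -20]].
Row 1: (24)·x + (-8)·3 = 0
Row 2: (60)·x + (-20)·3 = 0
Solving gives x = 1.
Check: T·(1, 3) = (2, 6) = 2·(1, 3).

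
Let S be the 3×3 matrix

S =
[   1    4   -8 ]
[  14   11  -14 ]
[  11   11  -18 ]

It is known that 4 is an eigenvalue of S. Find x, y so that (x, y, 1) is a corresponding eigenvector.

We need (S - 4I)v = 0.
S - 4I = [[-3, 4, -8], [14, 7, -14], [11, 11, -22]].
Row 1: (-3)·x + (4)·y + (-8)·1 = 0
Row 2: (14)·x + (7)·y + (-14)·1 = 0
Row 3: (11)·x + (11)·y + (-22)·1 = 0
Solving gives x = 0, y = 2.
Check: S·(0, 2, 1) = (0, 8, 4) = 4·(0, 2, 1).

0, 2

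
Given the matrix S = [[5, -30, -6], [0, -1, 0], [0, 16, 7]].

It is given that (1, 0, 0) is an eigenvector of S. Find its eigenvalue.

5

Compute Sv: S·(1, 0, 0) = (5, 0, 0).
Since Sv = λv, compare component 1: 5 = λ·1, so λ = 5.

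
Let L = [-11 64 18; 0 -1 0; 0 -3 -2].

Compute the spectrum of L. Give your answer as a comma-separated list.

Compute the characteristic polynomial p(λ) = det(λI - L).
Expanding along the first row, p(λ) = λ^3 + 14λ^2 + 35λ + 22.
Try λ = -1: p(-1) = 0, so -1 is a root.
Dividing by (λ + 1) leaves λ^2 + 13λ + 22.
The quadratic factors as (λ + 11)·(λ + 2).
Eigenvalues: -11, -2, -1.

-11, -2, -1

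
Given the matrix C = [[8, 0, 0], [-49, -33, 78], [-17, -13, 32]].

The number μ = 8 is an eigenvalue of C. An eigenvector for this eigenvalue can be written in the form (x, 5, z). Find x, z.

-1, 2

We need (C - 8I)v = 0.
C - 8I = [[0, 0, 0], [-49, -41, 78], [-17, -13, 24]].
Row 1: (0)·x + (0)·5 + (0)·z = 0
Row 2: (-49)·x + (-41)·5 + (78)·z = 0
Row 3: (-17)·x + (-13)·5 + (24)·z = 0
Solving gives x = -1, z = 2.
Check: C·(-1, 5, 2) = (-8, 40, 16) = 8·(-1, 5, 2).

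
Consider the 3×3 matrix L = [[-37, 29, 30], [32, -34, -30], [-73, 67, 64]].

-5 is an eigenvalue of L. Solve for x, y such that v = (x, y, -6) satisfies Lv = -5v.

We need (L + 5I)v = 0.
L + 5I = [[-32, 29, 30], [32, -29, -30], [-73, 67, 69]].
Row 1: (-32)·x + (29)·y + (30)·-6 = 0
Row 2: (32)·x + (-29)·y + (-30)·-6 = 0
Row 3: (-73)·x + (67)·y + (69)·-6 = 0
Solving gives x = -2, y = 4.
Check: L·(-2, 4, -6) = (10, -20, 30) = -5·(-2, 4, -6).

-2, 4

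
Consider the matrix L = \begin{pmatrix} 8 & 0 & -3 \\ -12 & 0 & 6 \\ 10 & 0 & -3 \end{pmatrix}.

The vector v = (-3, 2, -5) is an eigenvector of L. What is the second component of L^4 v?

162

First find the eigenvalue: Lv = (-9, 6, -15) = 3·(-3, 2, -5), so λ = 3.
Then L^4 v = λ^4·v = 3^4·(-3, 2, -5) = 81·(-3, 2, -5) = (-243, 162, -405).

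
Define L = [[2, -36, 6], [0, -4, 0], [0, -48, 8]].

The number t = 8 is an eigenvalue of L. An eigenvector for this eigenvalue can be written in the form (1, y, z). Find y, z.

0, 1

We need (L - 8I)v = 0.
L - 8I = [[-6, -36, 6], [0, -12, 0], [0, -48, 0]].
Row 1: (-6)·1 + (-36)·y + (6)·z = 0
Row 2: (0)·1 + (-12)·y + (0)·z = 0
Row 3: (0)·1 + (-48)·y + (0)·z = 0
Solving gives y = 0, z = 1.
Check: L·(1, 0, 1) = (8, 0, 8) = 8·(1, 0, 1).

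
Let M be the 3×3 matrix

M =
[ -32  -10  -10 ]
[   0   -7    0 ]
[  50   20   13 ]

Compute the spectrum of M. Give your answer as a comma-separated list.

Set up det(lambda·I - M) = 0.
Cofactor expansion gives p(lambda) = lambda^3 + 26·lambda^2 + 217·lambda + 588.
Since p(-7) = 0, lambda = -7 is a root.
Factor out (lambda + 7): p(lambda) = (lambda + 7)·(lambda^2 + 19·lambda + 84).
The quadratic factors as (lambda + 12)·(lambda + 7).
Eigenvalues: -12, -7, -7.

-12, -7, -7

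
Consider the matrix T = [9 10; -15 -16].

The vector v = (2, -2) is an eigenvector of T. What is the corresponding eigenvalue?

Compute Tv: T·(2, -2) = (-2, 2).
Since Tv = λv, compare component 1: -2 = λ·2, so λ = -1.

-1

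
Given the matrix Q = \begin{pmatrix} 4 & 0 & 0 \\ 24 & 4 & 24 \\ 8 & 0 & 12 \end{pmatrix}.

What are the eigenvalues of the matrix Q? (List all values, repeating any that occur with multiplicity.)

Compute the characteristic polynomial p(λ) = det(λI - Q).
Cofactor expansion gives p(λ) = λ^3 - 20λ^2 + 112λ - 192.
Try λ = 12: p(12) = 0, so 12 is a root.
Factor out (λ - 12): p(λ) = (λ - 12)·(λ^2 - 8λ + 16).
The quadratic factor is (λ - 4)^2.
Eigenvalues: 4, 4, 12.

4, 4, 12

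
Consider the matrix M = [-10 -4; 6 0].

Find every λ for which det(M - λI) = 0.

det(M - tI) = (-10 - t)(0 - t) - (-4)·(6) = t^2 + 10t + 24.
This factors as (t + 6)·(t + 4) = 0.
Eigenvalues: -6, -4.

-6, -4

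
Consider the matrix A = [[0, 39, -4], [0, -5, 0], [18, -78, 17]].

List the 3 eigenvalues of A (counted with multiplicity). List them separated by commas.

Set up det(tI - A) = 0.
Expanding along the first row, p(t) = t^3 - 12t^2 - 13t + 360.
Rational-root test: t = 8 gives p(8) = 0.
Factor out (t - 8): p(t) = (t - 8)·(t^2 - 4t - 45).
The quadratic factors as (t + 5)·(t - 9).
Eigenvalues: -5, 8, 9.

-5, 8, 9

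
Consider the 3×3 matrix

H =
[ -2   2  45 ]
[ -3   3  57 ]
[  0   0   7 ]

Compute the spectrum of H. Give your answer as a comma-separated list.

0, 1, 7

Compute the characteristic polynomial p(r) = det(rI - H).
Expanding along the first row, p(r) = r^3 - 8r^2 + 7r.
Since p(1) = 0, r = 1 is a root.
Dividing by (r - 1) leaves r^2 - 7r.
The quadratic factors as r·(r - 7).
Eigenvalues: 0, 1, 7.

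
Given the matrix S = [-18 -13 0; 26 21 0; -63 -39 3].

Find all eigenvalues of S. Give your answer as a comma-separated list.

The characteristic polynomial is p(λ) = det(λI - S).
Cofactor expansion gives p(λ) = λ^3 - 6λ^2 - 31λ + 120.
Rational-root test: λ = 3 gives p(3) = 0.
Dividing by (λ - 3) leaves λ^2 - 3λ - 40.
The quadratic factors as (λ + 5)·(λ - 8).
Eigenvalues: -5, 3, 8.

-5, 3, 8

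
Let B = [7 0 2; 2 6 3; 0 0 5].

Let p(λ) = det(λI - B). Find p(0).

-210

p(0) = det(0·I − B) = det(−B) = (−1)^3·det(B).
det(B) = 210, so p(0) = -210.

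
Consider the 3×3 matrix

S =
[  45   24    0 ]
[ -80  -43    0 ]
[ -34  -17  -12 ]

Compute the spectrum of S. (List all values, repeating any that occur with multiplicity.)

-12, -3, 5

Compute the characteristic polynomial p(t) = det(tI - S).
Cofactor expansion gives p(t) = t^3 + 10t^2 - 39t - 180.
Since p(5) = 0, t = 5 is a root.
Factor out (t - 5): p(t) = (t - 5)·(t^2 + 15t + 36).
The quadratic factors as (t + 12)·(t + 3).
Eigenvalues: -12, -3, 5.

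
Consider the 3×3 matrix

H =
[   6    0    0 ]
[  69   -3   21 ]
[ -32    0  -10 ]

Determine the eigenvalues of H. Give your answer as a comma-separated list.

Set up det(sI - H) = 0.
Expanding along the first row, p(s) = s^3 + 7s^2 - 48s - 180.
Rational-root test: s = 6 gives p(6) = 0.
Dividing by (s - 6) leaves s^2 + 13s + 30.
The quadratic factors as (s + 10)·(s + 3).
Eigenvalues: -10, -3, 6.

-10, -3, 6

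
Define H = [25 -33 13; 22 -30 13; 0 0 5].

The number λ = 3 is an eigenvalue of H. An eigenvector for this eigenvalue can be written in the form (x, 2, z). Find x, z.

We need (H - 3I)v = 0.
H - 3I = [[22, -33, 13], [22, -33, 13], [0, 0, 2]].
Row 1: (22)·x + (-33)·2 + (13)·z = 0
Row 2: (22)·x + (-33)·2 + (13)·z = 0
Row 3: (0)·x + (0)·2 + (2)·z = 0
Solving gives x = 3, z = 0.
Check: H·(3, 2, 0) = (9, 6, 0) = 3·(3, 2, 0).

3, 0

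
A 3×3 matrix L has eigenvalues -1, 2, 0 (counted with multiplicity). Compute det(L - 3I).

If L has eigenvalues -1, 2, 0, then L - 3I has eigenvalues -4, -1, -3.
det(L - 3I) = (-4) · (-1) · (-3) = -12.

-12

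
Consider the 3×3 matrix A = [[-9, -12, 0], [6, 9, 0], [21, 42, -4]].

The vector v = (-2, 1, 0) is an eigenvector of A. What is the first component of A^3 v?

First find the eigenvalue: Av = (6, -3, 0) = -3·(-2, 1, 0), so λ = -3.
Then A^3 v = λ^3·v = (-3)^3·(-2, 1, 0) = -27·(-2, 1, 0) = (54, -27, 0).

54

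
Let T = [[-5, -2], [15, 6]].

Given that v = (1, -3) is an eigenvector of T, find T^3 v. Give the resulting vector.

(1, -3)

First find the eigenvalue: Tv = (1, -3) = 1·(1, -3), so λ = 1.
Then T^3 v = λ^3·v = 1^3·(1, -3) = 1·(1, -3) = (1, -3).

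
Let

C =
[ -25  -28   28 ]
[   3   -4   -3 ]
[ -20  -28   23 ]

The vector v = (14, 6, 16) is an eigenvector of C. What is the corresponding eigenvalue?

-5

Compute Cv: C·(14, 6, 16) = (-70, -30, -80).
Since Cv = λv, compare component 1: -70 = λ·14, so λ = -5.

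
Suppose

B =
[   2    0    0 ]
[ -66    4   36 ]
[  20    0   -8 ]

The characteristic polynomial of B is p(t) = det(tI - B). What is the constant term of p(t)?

64

p(t) = t^3 + 2t^2 - 40t + 64.
The constant term is 64.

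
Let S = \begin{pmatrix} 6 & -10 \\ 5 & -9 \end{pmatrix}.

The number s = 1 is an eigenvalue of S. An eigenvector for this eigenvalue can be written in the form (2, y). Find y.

1

We need (S - 1I)v = 0.
S - 1I = [[5, -10], [5, -10]].
Row 1: (5)·2 + (-10)·y = 0
Row 2: (5)·2 + (-10)·y = 0
Solving gives y = 1.
Check: S·(2, 1) = (2, 1) = 1·(2, 1).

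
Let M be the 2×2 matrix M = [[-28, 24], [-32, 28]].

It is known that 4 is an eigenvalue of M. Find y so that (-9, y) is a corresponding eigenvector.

We need (M - 4I)v = 0.
M - 4I = [[-32, 24], [-32, 24]].
Row 1: (-32)·-9 + (24)·y = 0
Row 2: (-32)·-9 + (24)·y = 0
Solving gives y = -12.
Check: M·(-9, -12) = (-36, -48) = 4·(-9, -12).

-12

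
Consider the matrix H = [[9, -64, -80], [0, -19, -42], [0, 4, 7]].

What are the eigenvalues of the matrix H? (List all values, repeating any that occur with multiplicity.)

-7, -5, 9

The characteristic polynomial is p(r) = det(rI - H).
Expanding the 3×3 determinant: p(r) = r^3 + 3r^2 - 73r - 315.
Try r = -5: p(-5) = 0, so -5 is a root.
Dividing by (r + 5) leaves r^2 - 2r - 63.
The quadratic factors as (r + 7)·(r - 9).
Eigenvalues: -7, -5, 9.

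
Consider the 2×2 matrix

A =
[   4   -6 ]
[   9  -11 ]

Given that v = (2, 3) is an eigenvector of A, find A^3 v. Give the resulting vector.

First find the eigenvalue: Av = (-10, -15) = -5·(2, 3), so λ = -5.
Then A^3 v = λ^3·v = (-5)^3·(2, 3) = -125·(2, 3) = (-250, -375).

(-250, -375)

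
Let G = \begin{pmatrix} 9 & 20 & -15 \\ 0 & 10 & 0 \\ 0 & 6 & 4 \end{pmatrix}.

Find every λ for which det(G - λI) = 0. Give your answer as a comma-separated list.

4, 9, 10

Set up det(rI - G) = 0.
Expanding along the first row, p(r) = r^3 - 23r^2 + 166r - 360.
Try r = 4: p(4) = 0, so 4 is a root.
Dividing by (r - 4) leaves r^2 - 19r + 90.
The quadratic factors as (r - 9)·(r - 10).
Eigenvalues: 4, 9, 10.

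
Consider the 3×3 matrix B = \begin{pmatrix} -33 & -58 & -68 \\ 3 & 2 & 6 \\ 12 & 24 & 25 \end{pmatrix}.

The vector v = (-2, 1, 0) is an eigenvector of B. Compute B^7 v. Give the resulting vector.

First find the eigenvalue: Bv = (8, -4, 0) = -4·(-2, 1, 0), so λ = -4.
Then B^7 v = λ^7·v = (-4)^7·(-2, 1, 0) = -16384·(-2, 1, 0) = (32768, -16384, 0).

(32768, -16384, 0)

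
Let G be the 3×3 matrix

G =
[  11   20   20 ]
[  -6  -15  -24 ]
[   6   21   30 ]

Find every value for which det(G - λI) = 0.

Compute the characteristic polynomial p(t) = det(tI - G).
Expanding the 3×3 determinant: p(t) = t^3 - 26t^2 + 219t - 594.
Rational-root test: t = 6 gives p(6) = 0.
Dividing by (t - 6) leaves t^2 - 20t + 99.
The quadratic factors as (t - 9)·(t - 11).
Eigenvalues: 6, 9, 11.

6, 9, 11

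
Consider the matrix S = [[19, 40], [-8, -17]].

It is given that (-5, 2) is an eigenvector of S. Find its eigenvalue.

Compute Sv: S·(-5, 2) = (-15, 6).
Since Sv = λv, compare component 1: -15 = λ·-5, so λ = 3.

3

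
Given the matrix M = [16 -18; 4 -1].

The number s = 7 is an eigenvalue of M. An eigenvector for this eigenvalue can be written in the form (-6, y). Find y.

-3

We need (M - 7I)v = 0.
M - 7I = [[9, -18], [4, -8]].
Row 1: (9)·-6 + (-18)·y = 0
Row 2: (4)·-6 + (-8)·y = 0
Solving gives y = -3.
Check: M·(-6, -3) = (-42, -21) = 7·(-6, -3).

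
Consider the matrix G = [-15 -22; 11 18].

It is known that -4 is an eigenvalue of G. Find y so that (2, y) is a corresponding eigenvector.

-1

We need (G + 4I)v = 0.
G + 4I = [[-11, -22], [11, 22]].
Row 1: (-11)·2 + (-22)·y = 0
Row 2: (11)·2 + (22)·y = 0
Solving gives y = -1.
Check: G·(2, -1) = (-8, 4) = -4·(2, -1).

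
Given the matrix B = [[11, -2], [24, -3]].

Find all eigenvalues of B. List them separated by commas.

3, 5

det(B - sI) = (11 - s)(-3 - s) - (-2)·(24) = s^2 - 8s + 15.
This factors as (s - 3)·(s - 5) = 0.
Eigenvalues: 3, 5.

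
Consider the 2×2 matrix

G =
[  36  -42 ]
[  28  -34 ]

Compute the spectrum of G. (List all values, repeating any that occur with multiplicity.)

-6, 8

det(G - λI) = (36 - λ)(-34 - λ) - (-42)·(28) = λ^2 - 2λ - 48.
This factors as (λ + 6)·(λ - 8) = 0.
Eigenvalues: -6, 8.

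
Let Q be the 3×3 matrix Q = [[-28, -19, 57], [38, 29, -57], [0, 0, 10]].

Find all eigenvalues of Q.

-9, 10, 10

The characteristic polynomial is p(lambda) = det(lambda·I - Q).
Expanding the 3×3 determinant: p(lambda) = lambda^3 - 11·lambda^2 - 80·lambda + 900.
Since p(10) = 0, lambda = 10 is a root.
Dividing by (lambda - 10) leaves lambda^2 - lambda - 90.
The quadratic factors as (lambda + 9)·(lambda - 10).
Eigenvalues: -9, 10, 10.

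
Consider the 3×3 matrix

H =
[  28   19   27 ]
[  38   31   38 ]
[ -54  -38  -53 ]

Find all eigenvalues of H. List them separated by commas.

-7, 1, 12

Set up det(lambda·I - H) = 0.
Expanding along the first row, p(lambda) = lambda^3 - 6·lambda^2 - 79·lambda + 84.
Try lambda = -7: p(-7) = 0, so -7 is a root.
Factor out (lambda + 7): p(lambda) = (lambda + 7)·(lambda^2 - 13·lambda + 12).
The quadratic factors as (lambda - 1)·(lambda - 12).
Eigenvalues: -7, 1, 12.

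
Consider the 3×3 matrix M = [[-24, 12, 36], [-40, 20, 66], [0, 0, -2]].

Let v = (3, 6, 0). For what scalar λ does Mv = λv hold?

0

Compute Mv: M·(3, 6, 0) = (0, 0, 0).
Since Mv = λv, compare component 1: 0 = λ·3, so λ = 0.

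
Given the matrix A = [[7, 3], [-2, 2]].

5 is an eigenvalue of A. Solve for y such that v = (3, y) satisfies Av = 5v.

We need (A - 5I)v = 0.
A - 5I = [[2, 3], [-2, -3]].
Row 1: (2)·3 + (3)·y = 0
Row 2: (-2)·3 + (-3)·y = 0
Solving gives y = -2.
Check: A·(3, -2) = (15, -10) = 5·(3, -2).

-2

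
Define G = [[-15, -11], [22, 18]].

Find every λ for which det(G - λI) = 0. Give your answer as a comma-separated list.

-4, 7

det(G - λI) = (-15 - λ)(18 - λ) - (-11)·(22) = λ^2 - 3λ - 28.
This factors as (λ + 4)·(λ - 7) = 0.
Eigenvalues: -4, 7.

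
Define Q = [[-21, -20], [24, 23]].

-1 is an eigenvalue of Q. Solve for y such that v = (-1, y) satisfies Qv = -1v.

1

We need (Q + 1I)v = 0.
Q + 1I = [[-20, -20], [24, 24]].
Row 1: (-20)·-1 + (-20)·y = 0
Row 2: (24)·-1 + (24)·y = 0
Solving gives y = 1.
Check: Q·(-1, 1) = (1, -1) = -1·(-1, 1).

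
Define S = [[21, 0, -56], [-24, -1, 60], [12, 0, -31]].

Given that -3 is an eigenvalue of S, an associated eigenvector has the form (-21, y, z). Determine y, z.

18, -9

We need (S + 3I)v = 0.
S + 3I = [[24, 0, -56], [-24, 2, 60], [12, 0, -28]].
Row 1: (24)·-21 + (0)·y + (-56)·z = 0
Row 2: (-24)·-21 + (2)·y + (60)·z = 0
Row 3: (12)·-21 + (0)·y + (-28)·z = 0
Solving gives y = 18, z = -9.
Check: S·(-21, 18, -9) = (63, -54, 27) = -3·(-21, 18, -9).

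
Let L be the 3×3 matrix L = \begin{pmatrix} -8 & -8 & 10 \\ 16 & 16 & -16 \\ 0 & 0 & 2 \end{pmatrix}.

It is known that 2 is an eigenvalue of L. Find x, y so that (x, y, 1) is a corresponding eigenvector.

1, 0

We need (L - 2I)v = 0.
L - 2I = [[-10, -8, 10], [16, 14, -16], [0, 0, 0]].
Row 1: (-10)·x + (-8)·y + (10)·1 = 0
Row 2: (16)·x + (14)·y + (-16)·1 = 0
Row 3: (0)·x + (0)·y + (0)·1 = 0
Solving gives x = 1, y = 0.
Check: L·(1, 0, 1) = (2, 0, 2) = 2·(1, 0, 1).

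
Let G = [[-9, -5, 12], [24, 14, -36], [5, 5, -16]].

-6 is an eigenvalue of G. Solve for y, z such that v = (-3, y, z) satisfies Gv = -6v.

9, 3

We need (G + 6I)v = 0.
G + 6I = [[-3, -5, 12], [24, 20, -36], [5, 5, -10]].
Row 1: (-3)·-3 + (-5)·y + (12)·z = 0
Row 2: (24)·-3 + (20)·y + (-36)·z = 0
Row 3: (5)·-3 + (5)·y + (-10)·z = 0
Solving gives y = 9, z = 3.
Check: G·(-3, 9, 3) = (18, -54, -18) = -6·(-3, 9, 3).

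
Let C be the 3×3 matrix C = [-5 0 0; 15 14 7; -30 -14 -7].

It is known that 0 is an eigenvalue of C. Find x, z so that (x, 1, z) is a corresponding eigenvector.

We need (C)v = 0.
C = [[-5, 0, 0], [15, 14, 7], [-30, -14, -7]].
Row 1: (-5)·x + (0)·1 + (0)·z = 0
Row 2: (15)·x + (14)·1 + (7)·z = 0
Row 3: (-30)·x + (-14)·1 + (-7)·z = 0
Solving gives x = 0, z = -2.
Check: C·(0, 1, -2) = (0, 0, 0) = 0·(0, 1, -2).

0, -2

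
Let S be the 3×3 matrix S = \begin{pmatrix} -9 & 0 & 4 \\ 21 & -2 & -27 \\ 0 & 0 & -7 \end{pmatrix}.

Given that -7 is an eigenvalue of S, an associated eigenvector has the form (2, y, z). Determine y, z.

-3, 1

We need (S + 7I)v = 0.
S + 7I = [[-2, 0, 4], [21, 5, -27], [0, 0, 0]].
Row 1: (-2)·2 + (0)·y + (4)·z = 0
Row 2: (21)·2 + (5)·y + (-27)·z = 0
Row 3: (0)·2 + (0)·y + (0)·z = 0
Solving gives y = -3, z = 1.
Check: S·(2, -3, 1) = (-14, 21, -7) = -7·(2, -3, 1).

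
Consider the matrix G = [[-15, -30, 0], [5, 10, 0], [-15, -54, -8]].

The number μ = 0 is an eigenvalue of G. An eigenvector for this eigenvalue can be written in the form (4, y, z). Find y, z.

-2, 6

We need (G)v = 0.
G = [[-15, -30, 0], [5, 10, 0], [-15, -54, -8]].
Row 1: (-15)·4 + (-30)·y + (0)·z = 0
Row 2: (5)·4 + (10)·y + (0)·z = 0
Row 3: (-15)·4 + (-54)·y + (-8)·z = 0
Solving gives y = -2, z = 6.
Check: G·(4, -2, 6) = (0, 0, 0) = 0·(4, -2, 6).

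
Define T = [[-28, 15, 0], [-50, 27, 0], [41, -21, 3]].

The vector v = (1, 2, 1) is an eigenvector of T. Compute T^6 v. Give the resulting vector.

(64, 128, 64)

First find the eigenvalue: Tv = (2, 4, 2) = 2·(1, 2, 1), so λ = 2.
Then T^6 v = λ^6·v = 2^6·(1, 2, 1) = 64·(1, 2, 1) = (64, 128, 64).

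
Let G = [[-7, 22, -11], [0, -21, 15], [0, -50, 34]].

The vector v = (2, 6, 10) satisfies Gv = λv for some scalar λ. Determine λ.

Compute Gv: G·(2, 6, 10) = (8, 24, 40).
Since Gv = λv, compare component 1: 8 = λ·2, so λ = 4.

4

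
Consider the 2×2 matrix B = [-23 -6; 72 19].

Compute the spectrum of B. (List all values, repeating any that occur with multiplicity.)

-5, 1

det(B - μI) = (-23 - μ)(19 - μ) - (-6)·(72) = μ^2 + 4μ - 5.
This factors as (μ + 5)·(μ - 1) = 0.
Eigenvalues: -5, 1.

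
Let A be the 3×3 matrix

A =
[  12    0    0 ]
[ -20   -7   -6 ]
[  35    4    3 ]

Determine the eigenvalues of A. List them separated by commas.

Compute the characteristic polynomial p(lambda) = det(lambda·I - A).
Expanding the 3×3 determinant: p(lambda) = lambda^3 - 8·lambda^2 - 45·lambda - 36.
Since p(-1) = 0, lambda = -1 is a root.
Factor out (lambda + 1): p(lambda) = (lambda + 1)·(lambda^2 - 9·lambda - 36).
The quadratic factors as (lambda + 3)·(lambda - 12).
Eigenvalues: -3, -1, 12.

-3, -1, 12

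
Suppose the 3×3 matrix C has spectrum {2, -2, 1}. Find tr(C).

1

trace(C) is the sum of the eigenvalues: (2) + (-2) + (1) = 1.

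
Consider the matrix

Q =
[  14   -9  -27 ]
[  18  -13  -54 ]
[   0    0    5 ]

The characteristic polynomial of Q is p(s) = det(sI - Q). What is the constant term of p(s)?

100

p(s) = s^3 - 6s^2 - 15s + 100.
The constant term is 100.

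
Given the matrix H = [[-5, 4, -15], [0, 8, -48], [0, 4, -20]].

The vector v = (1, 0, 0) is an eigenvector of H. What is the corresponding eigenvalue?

-5

Compute Hv: H·(1, 0, 0) = (-5, 0, 0).
Since Hv = λv, compare component 1: -5 = λ·1, so λ = -5.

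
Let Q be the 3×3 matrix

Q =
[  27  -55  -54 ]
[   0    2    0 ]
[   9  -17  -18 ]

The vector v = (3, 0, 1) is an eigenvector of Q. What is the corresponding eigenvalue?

9

Compute Qv: Q·(3, 0, 1) = (27, 0, 9).
Since Qv = λv, compare component 1: 27 = λ·3, so λ = 9.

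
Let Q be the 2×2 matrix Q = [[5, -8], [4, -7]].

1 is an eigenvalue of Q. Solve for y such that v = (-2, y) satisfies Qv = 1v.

We need (Q - 1I)v = 0.
Q - 1I = [[4, -8], [4, -8]].
Row 1: (4)·-2 + (-8)·y = 0
Row 2: (4)·-2 + (-8)·y = 0
Solving gives y = -1.
Check: Q·(-2, -1) = (-2, -1) = 1·(-2, -1).

-1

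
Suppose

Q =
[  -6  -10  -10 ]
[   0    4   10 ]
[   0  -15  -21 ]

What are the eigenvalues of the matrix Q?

Set up det(λI - Q) = 0.
Cofactor expansion gives p(λ) = λ^3 + 23λ^2 + 168λ + 396.
Try λ = -11: p(-11) = 0, so -11 is a root.
Dividing by (λ + 11) leaves λ^2 + 12λ + 36.
The quadratic factor is (λ + 6)^2.
Eigenvalues: -11, -6, -6.

-11, -6, -6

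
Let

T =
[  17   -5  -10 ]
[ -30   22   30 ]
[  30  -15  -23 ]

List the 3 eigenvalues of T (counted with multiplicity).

The characteristic polynomial is p(r) = det(rI - T).
Expanding along the first row, p(r) = r^3 - 16r^2 + 77r - 98.
Try r = 7: p(7) = 0, so 7 is a root.
Dividing by (r - 7) leaves r^2 - 9r + 14.
The quadratic factors as (r - 2)·(r - 7).
Eigenvalues: 2, 7, 7.

2, 7, 7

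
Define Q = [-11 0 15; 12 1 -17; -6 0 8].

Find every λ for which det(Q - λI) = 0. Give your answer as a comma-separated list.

Compute the characteristic polynomial p(r) = det(rI - Q).
Cofactor expansion gives p(r) = r^3 + 2r^2 - r - 2.
Try r = -2: p(-2) = 0, so -2 is a root.
Dividing by (r + 2) leaves r^2 - 1.
The quadratic factors as (r + 1)·(r - 1).
Eigenvalues: -2, -1, 1.

-2, -1, 1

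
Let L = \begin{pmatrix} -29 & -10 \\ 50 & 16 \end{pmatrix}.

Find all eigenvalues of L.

-9, -4

det(L - μI) = (-29 - μ)(16 - μ) - (-10)·(50) = μ^2 + 13μ + 36.
This factors as (μ + 9)·(μ + 4) = 0.
Eigenvalues: -9, -4.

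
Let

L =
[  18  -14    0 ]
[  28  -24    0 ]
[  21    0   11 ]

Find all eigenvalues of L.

-10, 4, 11

The characteristic polynomial is p(s) = det(sI - L).
Cofactor expansion gives p(s) = s^3 - 5s^2 - 106s + 440.
Rational-root test: s = 4 gives p(4) = 0.
Dividing by (s - 4) leaves s^2 - s - 110.
The quadratic factors as (s + 10)·(s - 11).
Eigenvalues: -10, 4, 11.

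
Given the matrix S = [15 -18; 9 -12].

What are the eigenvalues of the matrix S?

det(S - μI) = (15 - μ)(-12 - μ) - (-18)·(9) = μ^2 - 3μ - 18.
This factors as (μ + 3)·(μ - 6) = 0.
Eigenvalues: -3, 6.

-3, 6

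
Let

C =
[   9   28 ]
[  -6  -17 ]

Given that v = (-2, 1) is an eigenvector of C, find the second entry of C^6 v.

First find the eigenvalue: Cv = (10, -5) = -5·(-2, 1), so λ = -5.
Then C^6 v = λ^6·v = (-5)^6·(-2, 1) = 15625·(-2, 1) = (-31250, 15625).

15625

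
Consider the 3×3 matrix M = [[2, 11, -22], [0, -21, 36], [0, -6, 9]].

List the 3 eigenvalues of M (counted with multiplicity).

-9, -3, 2

The characteristic polynomial is p(μ) = det(μI - M).
Cofactor expansion gives p(μ) = μ^3 + 10μ^2 + 3μ - 54.
Since p(-3) = 0, μ = -3 is a root.
Factor out (μ + 3): p(μ) = (μ + 3)·(μ^2 + 7μ - 18).
The quadratic factors as (μ + 9)·(μ - 2).
Eigenvalues: -9, -3, 2.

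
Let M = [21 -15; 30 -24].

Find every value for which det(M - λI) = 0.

det(M - tI) = (21 - t)(-24 - t) - (-15)·(30) = t^2 + 3t - 54.
This factors as (t + 9)·(t - 6) = 0.
Eigenvalues: -9, 6.

-9, 6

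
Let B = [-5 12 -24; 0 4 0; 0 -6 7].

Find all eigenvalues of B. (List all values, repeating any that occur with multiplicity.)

Compute the characteristic polynomial p(μ) = det(μI - B).
Cofactor expansion gives p(μ) = μ^3 - 6μ^2 - 27μ + 140.
Since p(-5) = 0, μ = -5 is a root.
Factor out (μ + 5): p(μ) = (μ + 5)·(μ^2 - 11μ + 28).
The quadratic factors as (μ - 4)·(μ - 7).
Eigenvalues: -5, 4, 7.

-5, 4, 7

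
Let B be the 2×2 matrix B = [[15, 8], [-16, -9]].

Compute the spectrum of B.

det(B - lambda·I) = (15 - lambda)(-9 - lambda) - (8)·(-16) = lambda^2 - 6·lambda - 7.
This factors as (lambda + 1)·(lambda - 7) = 0.
Eigenvalues: -1, 7.

-1, 7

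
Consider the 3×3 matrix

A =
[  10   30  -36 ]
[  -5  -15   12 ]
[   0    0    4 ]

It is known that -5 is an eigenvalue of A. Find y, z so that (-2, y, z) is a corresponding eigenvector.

1, 0

We need (A + 5I)v = 0.
A + 5I = [[15, 30, -36], [-5, -10, 12], [0, 0, 9]].
Row 1: (15)·-2 + (30)·y + (-36)·z = 0
Row 2: (-5)·-2 + (-10)·y + (12)·z = 0
Row 3: (0)·-2 + (0)·y + (9)·z = 0
Solving gives y = 1, z = 0.
Check: A·(-2, 1, 0) = (10, -5, 0) = -5·(-2, 1, 0).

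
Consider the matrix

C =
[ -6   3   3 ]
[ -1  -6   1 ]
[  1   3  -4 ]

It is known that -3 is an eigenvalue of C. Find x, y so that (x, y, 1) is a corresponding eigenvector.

We need (C + 3I)v = 0.
C + 3I = [[-3, 3, 3], [-1, -3, 1], [1, 3, -1]].
Row 1: (-3)·x + (3)·y + (3)·1 = 0
Row 2: (-1)·x + (-3)·y + (1)·1 = 0
Row 3: (1)·x + (3)·y + (-1)·1 = 0
Solving gives x = 1, y = 0.
Check: C·(1, 0, 1) = (-3, 0, -3) = -3·(1, 0, 1).

1, 0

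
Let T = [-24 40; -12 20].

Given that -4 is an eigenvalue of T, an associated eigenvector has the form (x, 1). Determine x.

2

We need (T + 4I)v = 0.
T + 4I = [[-20, 40], [-12, 24]].
Row 1: (-20)·x + (40)·1 = 0
Row 2: (-12)·x + (24)·1 = 0
Solving gives x = 2.
Check: T·(2, 1) = (-8, -4) = -4·(2, 1).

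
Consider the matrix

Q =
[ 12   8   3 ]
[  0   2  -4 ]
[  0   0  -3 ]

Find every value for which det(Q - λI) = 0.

Q is upper triangular, so its eigenvalues are the diagonal entries.
Diagonal: 12, 2, -3.

-3, 2, 12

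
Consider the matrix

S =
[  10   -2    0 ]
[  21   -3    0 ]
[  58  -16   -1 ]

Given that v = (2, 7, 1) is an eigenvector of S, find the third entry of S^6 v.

First find the eigenvalue: Sv = (6, 21, 3) = 3·(2, 7, 1), so λ = 3.
Then S^6 v = λ^6·v = 3^6·(2, 7, 1) = 729·(2, 7, 1) = (1458, 5103, 729).

729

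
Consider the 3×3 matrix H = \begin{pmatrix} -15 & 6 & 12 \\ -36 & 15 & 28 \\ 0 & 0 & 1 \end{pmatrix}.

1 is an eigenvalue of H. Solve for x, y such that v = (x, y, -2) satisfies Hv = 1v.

We need (H - 1I)v = 0.
H - 1I = [[-16, 6, 12], [-36, 14, 28], [0, 0, 0]].
Row 1: (-16)·x + (6)·y + (12)·-2 = 0
Row 2: (-36)·x + (14)·y + (28)·-2 = 0
Row 3: (0)·x + (0)·y + (0)·-2 = 0
Solving gives x = 0, y = 4.
Check: H·(0, 4, -2) = (0, 4, -2) = 1·(0, 4, -2).

0, 4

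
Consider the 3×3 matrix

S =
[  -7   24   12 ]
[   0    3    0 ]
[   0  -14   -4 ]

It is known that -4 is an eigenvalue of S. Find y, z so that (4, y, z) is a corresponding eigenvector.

We need (S + 4I)v = 0.
S + 4I = [[-3, 24, 12], [0, 7, 0], [0, -14, 0]].
Row 1: (-3)·4 + (24)·y + (12)·z = 0
Row 2: (0)·4 + (7)·y + (0)·z = 0
Row 3: (0)·4 + (-14)·y + (0)·z = 0
Solving gives y = 0, z = 1.
Check: S·(4, 0, 1) = (-16, 0, -4) = -4·(4, 0, 1).

0, 1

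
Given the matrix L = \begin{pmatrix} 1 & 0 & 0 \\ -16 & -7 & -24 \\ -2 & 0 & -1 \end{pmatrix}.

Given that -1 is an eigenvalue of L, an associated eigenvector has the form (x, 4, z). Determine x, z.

We need (L + 1I)v = 0.
L + 1I = [[2, 0, 0], [-16, -6, -24], [-2, 0, 0]].
Row 1: (2)·x + (0)·4 + (0)·z = 0
Row 2: (-16)·x + (-6)·4 + (-24)·z = 0
Row 3: (-2)·x + (0)·4 + (0)·z = 0
Solving gives x = 0, z = -1.
Check: L·(0, 4, -1) = (0, -4, 1) = -1·(0, 4, -1).

0, -1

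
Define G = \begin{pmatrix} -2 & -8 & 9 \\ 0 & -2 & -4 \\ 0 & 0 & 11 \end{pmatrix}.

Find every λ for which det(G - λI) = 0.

G is upper triangular, so its eigenvalues are the diagonal entries.
Diagonal: -2, -2, 11.

-2, -2, 11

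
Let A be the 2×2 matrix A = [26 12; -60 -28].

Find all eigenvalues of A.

-4, 2

det(A - tI) = (26 - t)(-28 - t) - (12)·(-60) = t^2 + 2t - 8.
This factors as (t + 4)·(t - 2) = 0.
Eigenvalues: -4, 2.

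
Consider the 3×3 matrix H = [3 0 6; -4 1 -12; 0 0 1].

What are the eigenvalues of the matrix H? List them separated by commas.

Compute the characteristic polynomial p(lambda) = det(lambda·I - H).
Cofactor expansion gives p(lambda) = lambda^3 - 5·lambda^2 + 7·lambda - 3.
Rational-root test: lambda = 1 gives p(1) = 0.
Dividing by (lambda - 1) leaves lambda^2 - 4·lambda + 3.
The quadratic factors as (lambda - 1)·(lambda - 3).
Eigenvalues: 1, 1, 3.

1, 1, 3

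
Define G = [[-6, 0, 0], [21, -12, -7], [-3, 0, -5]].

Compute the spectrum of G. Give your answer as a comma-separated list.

Set up det(lambda·I - G) = 0.
Cofactor expansion gives p(lambda) = lambda^3 + 23·lambda^2 + 162·lambda + 360.
Since p(-6) = 0, lambda = -6 is a root.
Factor out (lambda + 6): p(lambda) = (lambda + 6)·(lambda^2 + 17·lambda + 60).
The quadratic factors as (lambda + 12)·(lambda + 5).
Eigenvalues: -12, -6, -5.

-12, -6, -5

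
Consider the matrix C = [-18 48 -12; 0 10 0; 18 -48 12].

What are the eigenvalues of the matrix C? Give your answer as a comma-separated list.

-6, 0, 10

Compute the characteristic polynomial p(λ) = det(λI - C).
Cofactor expansion gives p(λ) = λ^3 - 4λ^2 - 60λ.
Try λ = 0: p(0) = 0, so 0 is a root.
Dividing by λ leaves λ^2 - 4λ - 60.
The quadratic factors as (λ + 6)·(λ - 10).
Eigenvalues: -6, 0, 10.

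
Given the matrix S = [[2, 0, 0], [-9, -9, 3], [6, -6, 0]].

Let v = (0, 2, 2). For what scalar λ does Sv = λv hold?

Compute Sv: S·(0, 2, 2) = (0, -12, -12).
Since Sv = λv, compare component 2: -12 = λ·2, so λ = -6.

-6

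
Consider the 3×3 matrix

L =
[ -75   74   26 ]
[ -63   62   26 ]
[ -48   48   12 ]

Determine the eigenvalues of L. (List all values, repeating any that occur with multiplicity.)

Compute the characteristic polynomial p(r) = det(rI - L).
Expanding the 3×3 determinant: p(r) = r^3 + r^2 - 144r - 144.
Try r = -1: p(-1) = 0, so -1 is a root.
Factor out (r + 1): p(r) = (r + 1)·(r^2 - 144).
The quadratic factors as (r + 12)·(r - 12).
Eigenvalues: -12, -1, 12.

-12, -1, 12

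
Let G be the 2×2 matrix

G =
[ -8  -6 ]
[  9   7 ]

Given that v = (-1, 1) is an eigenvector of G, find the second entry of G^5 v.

First find the eigenvalue: Gv = (2, -2) = -2·(-1, 1), so λ = -2.
Then G^5 v = λ^5·v = (-2)^5·(-1, 1) = -32·(-1, 1) = (32, -32).

-32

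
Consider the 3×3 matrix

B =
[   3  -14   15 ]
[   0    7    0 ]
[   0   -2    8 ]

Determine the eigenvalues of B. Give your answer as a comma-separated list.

3, 7, 8

Set up det(λI - B) = 0.
Expanding along the first row, p(λ) = λ^3 - 18λ^2 + 101λ - 168.
Try λ = 3: p(3) = 0, so 3 is a root.
Dividing by (λ - 3) leaves λ^2 - 15λ + 56.
The quadratic factors as (λ - 7)·(λ - 8).
Eigenvalues: 3, 7, 8.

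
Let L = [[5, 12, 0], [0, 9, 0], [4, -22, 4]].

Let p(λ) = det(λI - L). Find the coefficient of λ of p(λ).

p(λ) = λ^3 - 18λ^2 + 101λ - 180.
The coefficient of λ is 101.

101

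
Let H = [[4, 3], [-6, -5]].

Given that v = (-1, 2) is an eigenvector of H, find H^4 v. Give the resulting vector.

First find the eigenvalue: Hv = (2, -4) = -2·(-1, 2), so λ = -2.
Then H^4 v = λ^4·v = (-2)^4·(-1, 2) = 16·(-1, 2) = (-16, 32).

(-16, 32)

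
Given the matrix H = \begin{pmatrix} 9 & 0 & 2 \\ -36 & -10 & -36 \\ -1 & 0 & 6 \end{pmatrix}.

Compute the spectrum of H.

-10, 7, 8

The characteristic polynomial is p(s) = det(sI - H).
Expanding along the first row, p(s) = s^3 - 5s^2 - 94s + 560.
Rational-root test: s = 7 gives p(7) = 0.
Dividing by (s - 7) leaves s^2 + 2s - 80.
The quadratic factors as (s + 10)·(s - 8).
Eigenvalues: -10, 7, 8.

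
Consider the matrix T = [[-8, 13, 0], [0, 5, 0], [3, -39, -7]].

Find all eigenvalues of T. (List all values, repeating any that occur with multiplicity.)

-8, -7, 5

Compute the characteristic polynomial p(s) = det(sI - T).
Expanding the 3×3 determinant: p(s) = s^3 + 10s^2 - 19s - 280.
Try s = 5: p(5) = 0, so 5 is a root.
Factor out (s - 5): p(s) = (s - 5)·(s^2 + 15s + 56).
The quadratic factors as (s + 8)·(s + 7).
Eigenvalues: -8, -7, 5.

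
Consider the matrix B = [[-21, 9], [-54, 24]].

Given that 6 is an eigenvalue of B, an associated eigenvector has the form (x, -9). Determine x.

-3

We need (B - 6I)v = 0.
B - 6I = [[-27, 9], [-54, 18]].
Row 1: (-27)·x + (9)·-9 = 0
Row 2: (-54)·x + (18)·-9 = 0
Solving gives x = -3.
Check: B·(-3, -9) = (-18, -54) = 6·(-3, -9).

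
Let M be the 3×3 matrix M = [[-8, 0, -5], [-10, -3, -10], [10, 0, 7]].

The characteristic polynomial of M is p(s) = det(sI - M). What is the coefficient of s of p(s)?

p(s) = s^3 + 4s^2 - 3s - 18.
The coefficient of s is -3.

-3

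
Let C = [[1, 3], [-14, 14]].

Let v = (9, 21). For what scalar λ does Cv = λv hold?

Compute Cv: C·(9, 21) = (72, 168).
Since Cv = λv, compare component 1: 72 = λ·9, so λ = 8.

8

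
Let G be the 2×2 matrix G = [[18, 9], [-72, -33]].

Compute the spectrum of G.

det(G - sI) = (18 - s)(-33 - s) - (9)·(-72) = s^2 + 15s + 54.
This factors as (s + 9)·(s + 6) = 0.
Eigenvalues: -9, -6.

-9, -6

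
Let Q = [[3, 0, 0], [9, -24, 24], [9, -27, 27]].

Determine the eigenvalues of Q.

Set up det(λI - Q) = 0.
Cofactor expansion gives p(λ) = λ^3 - 6λ^2 + 9λ.
Try λ = 3: p(3) = 0, so 3 is a root.
Dividing by (λ - 3) leaves λ^2 - 3λ.
The quadratic factors as λ·(λ - 3).
Eigenvalues: 0, 3, 3.

0, 3, 3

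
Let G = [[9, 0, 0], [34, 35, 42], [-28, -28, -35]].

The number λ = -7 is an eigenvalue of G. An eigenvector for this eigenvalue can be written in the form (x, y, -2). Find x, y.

0, 2

We need (G + 7I)v = 0.
G + 7I = [[16, 0, 0], [34, 42, 42], [-28, -28, -28]].
Row 1: (16)·x + (0)·y + (0)·-2 = 0
Row 2: (34)·x + (42)·y + (42)·-2 = 0
Row 3: (-28)·x + (-28)·y + (-28)·-2 = 0
Solving gives x = 0, y = 2.
Check: G·(0, 2, -2) = (0, -14, 14) = -7·(0, 2, -2).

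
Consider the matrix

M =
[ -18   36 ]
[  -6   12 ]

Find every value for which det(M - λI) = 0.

det(M - μI) = (-18 - μ)(12 - μ) - (36)·(-6) = μ^2 + 6μ.
This factors as (μ + 6)·μ = 0.
Eigenvalues: -6, 0.

-6, 0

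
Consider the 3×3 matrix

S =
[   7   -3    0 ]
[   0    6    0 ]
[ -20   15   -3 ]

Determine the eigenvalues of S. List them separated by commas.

Set up det(sI - S) = 0.
Cofactor expansion gives p(s) = s^3 - 10s^2 + 3s + 126.
Since p(6) = 0, s = 6 is a root.
Factor out (s - 6): p(s) = (s - 6)·(s^2 - 4s - 21).
The quadratic factors as (s + 3)·(s - 7).
Eigenvalues: -3, 6, 7.

-3, 6, 7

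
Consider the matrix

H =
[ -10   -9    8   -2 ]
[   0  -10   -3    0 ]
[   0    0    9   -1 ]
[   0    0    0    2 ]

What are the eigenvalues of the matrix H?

H is upper triangular, so its eigenvalues are the diagonal entries.
Diagonal: -10, -10, 9, 2.

-10, -10, 2, 9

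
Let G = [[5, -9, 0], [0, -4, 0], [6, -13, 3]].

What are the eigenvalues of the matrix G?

-4, 3, 5

The characteristic polynomial is p(λ) = det(λI - G).
Expanding the 3×3 determinant: p(λ) = λ^3 - 4λ^2 - 17λ + 60.
Rational-root test: λ = 3 gives p(3) = 0.
Factor out (λ - 3): p(λ) = (λ - 3)·(λ^2 - λ - 20).
The quadratic factors as (λ + 4)·(λ - 5).
Eigenvalues: -4, 3, 5.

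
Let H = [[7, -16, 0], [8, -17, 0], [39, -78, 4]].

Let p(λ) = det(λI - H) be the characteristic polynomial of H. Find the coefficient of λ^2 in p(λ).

6

The coefficient of λ^2 of det(λI - H) is −trace(H).
trace(H) = (7) + (-17) + (4) = -6, so the coefficient is 6.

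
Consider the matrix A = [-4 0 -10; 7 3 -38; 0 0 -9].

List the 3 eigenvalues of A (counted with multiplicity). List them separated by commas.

Compute the characteristic polynomial p(lambda) = det(lambda·I - A).
Expanding along the first row, p(lambda) = lambda^3 + 10·lambda^2 - 3·lambda - 108.
Try lambda = -4: p(-4) = 0, so -4 is a root.
Dividing by (lambda + 4) leaves lambda^2 + 6·lambda - 27.
The quadratic factors as (lambda + 9)·(lambda - 3).
Eigenvalues: -9, -4, 3.

-9, -4, 3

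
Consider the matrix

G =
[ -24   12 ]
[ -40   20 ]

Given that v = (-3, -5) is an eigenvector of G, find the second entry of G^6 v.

-20480

First find the eigenvalue: Gv = (12, 20) = -4·(-3, -5), so λ = -4.
Then G^6 v = λ^6·v = (-4)^6·(-3, -5) = 4096·(-3, -5) = (-12288, -20480).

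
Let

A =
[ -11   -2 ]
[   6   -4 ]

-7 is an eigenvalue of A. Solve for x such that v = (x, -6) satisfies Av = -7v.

3

We need (A + 7I)v = 0.
A + 7I = [[-4, -2], [6, 3]].
Row 1: (-4)·x + (-2)·-6 = 0
Row 2: (6)·x + (3)·-6 = 0
Solving gives x = 3.
Check: A·(3, -6) = (-21, 42) = -7·(3, -6).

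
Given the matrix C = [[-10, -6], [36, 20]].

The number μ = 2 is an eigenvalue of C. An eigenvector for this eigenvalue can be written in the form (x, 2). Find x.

-1

We need (C - 2I)v = 0.
C - 2I = [[-12, -6], [36, 18]].
Row 1: (-12)·x + (-6)·2 = 0
Row 2: (36)·x + (18)·2 = 0
Solving gives x = -1.
Check: C·(-1, 2) = (-2, 4) = 2·(-1, 2).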